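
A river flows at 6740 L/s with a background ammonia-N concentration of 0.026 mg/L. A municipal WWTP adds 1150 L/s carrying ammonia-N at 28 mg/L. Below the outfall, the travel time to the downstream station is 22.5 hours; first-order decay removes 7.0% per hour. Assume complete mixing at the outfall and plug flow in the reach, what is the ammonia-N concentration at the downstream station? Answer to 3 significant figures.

0.802 mg/L

After mixing, C = (6740·0.02600 + 1150·28.00) / 7890 = 32380/7890 = 4.103 mg/L.
7.0%/h lost → k = −ln(1 − 0.07) = 0.07257 h⁻¹.
Decay over the reach: 4.103·exp(−kt) = 4.103·0.1954 = 0.8017 mg/L.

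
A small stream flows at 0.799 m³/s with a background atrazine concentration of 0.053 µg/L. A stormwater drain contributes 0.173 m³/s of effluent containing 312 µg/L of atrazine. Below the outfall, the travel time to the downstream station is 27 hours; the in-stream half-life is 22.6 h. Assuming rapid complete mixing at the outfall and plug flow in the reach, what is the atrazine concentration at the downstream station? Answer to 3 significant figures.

24.3 µg/L

Mass balance: C = (0.7990·0.05300 + 0.1730·312.0) / 0.9720 = 54.02/0.9720 = 55.57 µg/L.
Half-life 22.6 h → k = ln 2 / 22.6 = 0.03067 h⁻¹ = 0.7361 d⁻¹.
After decay, C = 55.57 × e^(−kt) = 55.57 × 0.4369 = 24.28 µg/L.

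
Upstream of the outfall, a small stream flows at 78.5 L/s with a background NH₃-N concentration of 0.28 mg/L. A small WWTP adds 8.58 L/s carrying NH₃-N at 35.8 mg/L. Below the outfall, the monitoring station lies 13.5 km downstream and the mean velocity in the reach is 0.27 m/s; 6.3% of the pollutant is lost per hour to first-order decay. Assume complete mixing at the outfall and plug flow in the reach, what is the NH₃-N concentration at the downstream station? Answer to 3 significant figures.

1.53 mg/L

Mass balance: C = (78.50·0.2800 + 8.580·35.80) / 87.08 = 329.1/87.08 = 3.780 mg/L.
Travel time t = 13.5·1000 / 0.27 = 50000 s = 13.89 h.
6.3%/h lost → k = −ln(1 − 0.063) = 0.06507 h⁻¹.
Decay over the reach: 3.780·exp(−kt) = 3.780·0.4050 = 1.531 mg/L.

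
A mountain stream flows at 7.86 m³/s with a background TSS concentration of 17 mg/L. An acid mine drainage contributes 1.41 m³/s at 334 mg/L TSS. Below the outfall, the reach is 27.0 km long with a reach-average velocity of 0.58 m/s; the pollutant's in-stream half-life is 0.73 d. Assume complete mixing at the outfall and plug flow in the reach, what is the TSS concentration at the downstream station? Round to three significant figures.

Mixed concentration C = ΣQC/ΣQ = (7.860·17.00 + 1.410·334.0) / 9.270 = 604.6/9.270 = 65.22 mg/L.
Travel time t = 27.0·1000 / 0.58 = 46550 s = 12.93 h.
Half-life 0.73 d → k = ln 2 / 0.73 = 0.9495 d⁻¹.
Applying C = C₀e^(−kt): 65.22 × 0.5995 = 39.10 mg/L.

39.1 mg/L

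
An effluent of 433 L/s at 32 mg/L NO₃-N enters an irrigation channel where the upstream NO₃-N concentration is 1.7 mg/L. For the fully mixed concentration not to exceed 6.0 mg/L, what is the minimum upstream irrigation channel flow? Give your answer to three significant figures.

2620 L/s

Set C_mix = 6.0: (Q·1.700 + 433.0·32.00) / (Q + 433.0) = 6.0
→ Q = 433.0·(32.00 − 6.0)/(6.0 − 1.700) = 2618 L/s.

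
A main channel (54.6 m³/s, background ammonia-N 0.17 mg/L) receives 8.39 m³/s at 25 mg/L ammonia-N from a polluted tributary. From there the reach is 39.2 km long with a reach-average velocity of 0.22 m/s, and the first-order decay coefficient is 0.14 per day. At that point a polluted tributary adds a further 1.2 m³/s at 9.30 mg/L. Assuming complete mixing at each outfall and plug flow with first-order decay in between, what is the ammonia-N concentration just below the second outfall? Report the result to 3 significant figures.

After mixing, C = (54.60·0.1700 + 8.390·25.00) / 62.99 = 219.0/62.99 = 3.477 mg/L; combined flow 62.99 m³/s.
Travel time t = 39.2·1000 / 0.22 = 178200 s = 49.49 h.
Decay over the reach: 3.477·exp(−kt) = 3.477·0.7492 = 2.605 mg/L.
Second outfall: C = (62.99·2.605 + 1.200·9.300)/64.19 = 2.730 mg/L.

2.73 mg/L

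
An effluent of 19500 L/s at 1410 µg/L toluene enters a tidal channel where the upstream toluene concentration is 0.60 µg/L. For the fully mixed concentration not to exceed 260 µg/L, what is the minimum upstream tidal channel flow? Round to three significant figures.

Set C_mix = 260: (Q·0.6000 + 19500·1410) / (Q + 19500) = 260
→ Q = 19500·(1410 − 260)/(260 − 0.6000) = 86450 L/s.

86400 L/s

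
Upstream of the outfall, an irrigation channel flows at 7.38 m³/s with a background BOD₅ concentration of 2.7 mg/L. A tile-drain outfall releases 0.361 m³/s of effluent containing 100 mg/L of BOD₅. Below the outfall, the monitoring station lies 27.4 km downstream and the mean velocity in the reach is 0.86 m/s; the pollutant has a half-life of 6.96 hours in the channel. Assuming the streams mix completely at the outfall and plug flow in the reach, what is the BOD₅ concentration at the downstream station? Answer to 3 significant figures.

Mixed concentration C = ΣQC/ΣQ = (7.380·2.700 + 0.3610·100.0) / 7.741 = 56.03/7.741 = 7.238 mg/L.
Travel time t = 27.4·1000 / 0.86 = 31860 s = 8.850 h.
Half-life 6.96 h → k = ln 2 / 6.96 = 0.09959 h⁻¹ = 2.390 d⁻¹.
After decay, C = 7.238 × e^(−kt) = 7.238 × 0.4142 = 2.998 mg/L.

3.00 mg/L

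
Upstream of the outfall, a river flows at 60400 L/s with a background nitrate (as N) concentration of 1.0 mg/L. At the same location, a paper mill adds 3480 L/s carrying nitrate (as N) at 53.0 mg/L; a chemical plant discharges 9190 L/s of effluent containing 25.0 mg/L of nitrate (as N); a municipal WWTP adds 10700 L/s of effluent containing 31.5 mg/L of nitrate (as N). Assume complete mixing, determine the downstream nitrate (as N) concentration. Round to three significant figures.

After mixing, C = (60400·1.000 + 3480·53.00 + 9190·25.00 + 10700·31.50) / 83770 = 811600/83770 = 9.689 mg/L.

9.69 mg/L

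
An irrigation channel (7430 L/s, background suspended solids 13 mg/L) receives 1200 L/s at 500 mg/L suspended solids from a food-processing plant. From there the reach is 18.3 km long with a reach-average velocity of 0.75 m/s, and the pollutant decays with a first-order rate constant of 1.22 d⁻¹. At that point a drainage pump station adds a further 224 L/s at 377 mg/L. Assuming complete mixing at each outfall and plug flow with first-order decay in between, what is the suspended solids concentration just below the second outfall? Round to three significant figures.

65.3 mg/L

Mixed concentration C = ΣQC/ΣQ = (7430·13.00 + 1200·500.0) / 8630 = 696600/8630 = 80.72 mg/L; combined flow 8630 L/s.
Travel time t = 18.3·1000 / 0.75 = 24400 s = 6.778 h.
First-order decay: C = 80.72·exp(−k·t) = 80.72·0.7085 = 57.19 mg/L.
Second outfall: C = (8630·57.19 + 224.0·377.0)/8854 = 65.28 mg/L.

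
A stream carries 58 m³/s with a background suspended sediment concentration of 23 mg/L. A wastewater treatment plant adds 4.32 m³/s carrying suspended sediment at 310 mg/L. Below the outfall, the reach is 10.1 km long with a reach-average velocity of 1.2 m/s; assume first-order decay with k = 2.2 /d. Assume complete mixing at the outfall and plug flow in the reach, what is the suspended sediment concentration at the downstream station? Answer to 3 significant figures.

34.6 mg/L

Flow-weighted average: C = (58.00·23.00 + 4.320·310.0) / 62.32 = 2673/62.32 = 42.89 mg/L.
Travel time t = 10.1·1000 / 1.2 = 8417 s = 2.338 h.
Applying C = C₀e^(−kt): 42.89 × 0.8071 = 34.62 mg/L.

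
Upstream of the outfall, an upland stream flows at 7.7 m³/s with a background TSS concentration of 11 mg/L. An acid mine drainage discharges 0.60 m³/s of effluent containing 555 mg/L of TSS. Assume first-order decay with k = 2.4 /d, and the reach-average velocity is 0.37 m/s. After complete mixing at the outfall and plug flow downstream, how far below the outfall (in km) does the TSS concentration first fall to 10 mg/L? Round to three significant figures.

21.5 km

Mixed concentration C = ΣQC/ΣQ = (7.700·11.00 + 0.6000·555.0) / 8.300 = 417.7/8.300 = 50.33 mg/L.
Set 50.33·exp(−k·t) = 10 → t = ln(50.33/10)/k = 58170 s = 16.16 h.
Distance = v·t = 0.37·58170 = 21520 m = 21.52 km.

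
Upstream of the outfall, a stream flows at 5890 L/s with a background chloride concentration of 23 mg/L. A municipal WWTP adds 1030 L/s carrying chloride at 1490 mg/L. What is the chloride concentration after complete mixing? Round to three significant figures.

241 mg/L

Conservation of mass: C = (5890·23.00 + 1030·1490) / 6920 = 1670000/6920 = 241.4 mg/L.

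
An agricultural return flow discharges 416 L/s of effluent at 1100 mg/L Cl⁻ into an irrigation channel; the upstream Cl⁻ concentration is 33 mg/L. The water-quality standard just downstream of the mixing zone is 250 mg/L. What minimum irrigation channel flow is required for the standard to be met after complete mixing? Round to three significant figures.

Set C_mix = 250: (Q·33.00 + 416.0·1100) / (Q + 416.0) = 250
→ Q = 416.0·(1100 − 250)/(250 − 33.00) = 1629 L/s.

1630 L/s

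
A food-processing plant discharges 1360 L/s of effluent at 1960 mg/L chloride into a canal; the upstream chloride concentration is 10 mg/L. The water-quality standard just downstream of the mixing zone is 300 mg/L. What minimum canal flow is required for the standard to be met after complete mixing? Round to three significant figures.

Set C_mix = 300: (Q·10.00 + 1360·1960) / (Q + 1360) = 300
→ Q = 1360·(1960 − 300)/(300 − 10.00) = 7785 L/s.

7780 L/s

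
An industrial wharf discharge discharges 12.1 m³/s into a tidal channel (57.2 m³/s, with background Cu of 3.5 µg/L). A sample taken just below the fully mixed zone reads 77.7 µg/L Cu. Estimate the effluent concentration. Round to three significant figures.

Mass balance: 57.20·3.500 + 12.10·Cₑ = 69.30·77.70
→ Cₑ = (69.30·77.70 − 57.20·3.500) / 12.10 = 428.5 µg/L.

428 µg/L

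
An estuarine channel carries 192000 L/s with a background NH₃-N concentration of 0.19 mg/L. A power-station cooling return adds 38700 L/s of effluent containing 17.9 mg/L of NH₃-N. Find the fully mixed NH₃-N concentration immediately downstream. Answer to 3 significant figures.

3.16 mg/L

Flow-weighted average: C = (192000·0.1900 + 38700·17.90) / 230700 = 729200/230700 = 3.161 mg/L.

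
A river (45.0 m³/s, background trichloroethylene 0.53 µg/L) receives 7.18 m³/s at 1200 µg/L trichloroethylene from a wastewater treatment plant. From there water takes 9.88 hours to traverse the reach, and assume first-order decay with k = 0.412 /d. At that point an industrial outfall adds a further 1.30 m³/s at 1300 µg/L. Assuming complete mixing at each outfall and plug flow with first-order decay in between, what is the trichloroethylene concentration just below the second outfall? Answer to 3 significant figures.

Mixed concentration C = ΣQC/ΣQ = (45.00·0.5300 + 7.180·1200) / 52.18 = 8640/52.18 = 165.6 µg/L; combined flow 52.18 m³/s.
After decay, C = 165.6 × e^(−kt) = 165.6 × 0.8440 = 139.7 µg/L.
Second outfall: C = (52.18·139.7 + 1.300·1300)/53.48 = 168.0 µg/L.

168 µg/L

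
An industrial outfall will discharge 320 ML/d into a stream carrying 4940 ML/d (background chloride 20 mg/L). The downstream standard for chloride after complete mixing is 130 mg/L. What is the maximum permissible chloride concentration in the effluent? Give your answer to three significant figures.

1830 mg/L

At the limit, (Qr·Cr + Qe·Cₑ)/(Qr + Qe) = 130:
Cₑ = (5260·130 − 4940·20.00) / 320.0 = 1828 mg/L.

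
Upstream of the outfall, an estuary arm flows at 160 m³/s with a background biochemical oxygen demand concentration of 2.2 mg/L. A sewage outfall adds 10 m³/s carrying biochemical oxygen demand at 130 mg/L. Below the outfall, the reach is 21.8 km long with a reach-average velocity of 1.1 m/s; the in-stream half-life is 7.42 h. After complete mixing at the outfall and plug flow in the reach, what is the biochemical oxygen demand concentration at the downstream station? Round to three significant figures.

Conservation of mass: C = (160.0·2.200 + 10.00·130.0) / 170.0 = 1652/170.0 = 9.718 mg/L.
Travel time t = 21.8·1000 / 1.1 = 19820 s = 5.505 h.
Half-life 7.42 h → k = ln 2 / 7.42 = 0.09342 h⁻¹ = 2.242 d⁻¹.
Decay over the reach: 9.718·exp(−kt) = 9.718·0.5979 = 5.811 mg/L.

5.81 mg/L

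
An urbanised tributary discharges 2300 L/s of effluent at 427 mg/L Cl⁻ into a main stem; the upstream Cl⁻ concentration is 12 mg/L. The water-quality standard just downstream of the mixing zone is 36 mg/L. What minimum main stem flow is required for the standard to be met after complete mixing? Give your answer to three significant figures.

37500 L/s

Set C_mix = 36: (Q·12.00 + 2300·427.0) / (Q + 2300) = 36
→ Q = 2300·(427.0 − 36)/(36 − 12.00) = 37470 L/s.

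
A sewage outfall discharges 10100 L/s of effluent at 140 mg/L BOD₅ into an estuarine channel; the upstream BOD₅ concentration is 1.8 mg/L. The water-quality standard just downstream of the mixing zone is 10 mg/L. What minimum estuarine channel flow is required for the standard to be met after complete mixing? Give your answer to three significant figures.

160000 L/s

Set C_mix = 10: (Q·1.800 + 10100·140.0) / (Q + 10100) = 10
→ Q = 10100·(140.0 − 10)/(10 − 1.800) = 160100 L/s.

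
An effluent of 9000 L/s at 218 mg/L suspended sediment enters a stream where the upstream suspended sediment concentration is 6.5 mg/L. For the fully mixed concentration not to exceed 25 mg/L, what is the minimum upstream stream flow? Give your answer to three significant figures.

93900 L/s

Set C_mix = 25: (Q·6.500 + 9000·218.0) / (Q + 9000) = 25
→ Q = 9000·(218.0 − 25)/(25 − 6.500) = 93890 L/s.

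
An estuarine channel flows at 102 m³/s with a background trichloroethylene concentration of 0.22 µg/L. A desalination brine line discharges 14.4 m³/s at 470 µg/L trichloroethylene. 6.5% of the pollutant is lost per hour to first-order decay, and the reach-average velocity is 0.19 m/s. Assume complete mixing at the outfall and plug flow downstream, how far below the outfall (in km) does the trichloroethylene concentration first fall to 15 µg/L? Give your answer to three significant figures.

Conservation of mass: C = (102.0·0.2200 + 14.40·470.0) / 116.4 = 6790/116.4 = 58.34 µg/L.
6.5%/h lost → k = −ln(1 − 0.065) = 0.06721 h⁻¹.
Set 58.34·exp(−k·t) = 15 → t = ln(58.34/15)/k = 72750 s = 20.21 h.
Distance = v·t = 0.19·72750 = 13820 m = 13.82 km.

13.8 km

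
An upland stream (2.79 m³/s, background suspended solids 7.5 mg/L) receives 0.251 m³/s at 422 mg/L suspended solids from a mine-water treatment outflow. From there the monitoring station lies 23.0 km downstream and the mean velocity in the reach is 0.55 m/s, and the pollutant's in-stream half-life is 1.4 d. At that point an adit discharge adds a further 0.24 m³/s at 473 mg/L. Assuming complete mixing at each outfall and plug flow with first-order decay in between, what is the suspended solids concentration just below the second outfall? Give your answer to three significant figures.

65.0 mg/L

Mixed concentration C = ΣQC/ΣQ = (2.790·7.500 + 0.2510·422.0) / 3.041 = 126.8/3.041 = 41.71 mg/L; combined flow 3.041 m³/s.
Travel time t = 23.0·1000 / 0.55 = 41820 s = 11.62 h.
Half-life 1.4 d → k = ln 2 / 1.4 = 0.4951 d⁻¹.
Decay over the reach: 41.71·exp(−kt) = 41.71·0.7869 = 32.82 mg/L.
Second outfall: C = (3.041·32.82 + 0.2400·473.0)/3.281 = 65.02 mg/L.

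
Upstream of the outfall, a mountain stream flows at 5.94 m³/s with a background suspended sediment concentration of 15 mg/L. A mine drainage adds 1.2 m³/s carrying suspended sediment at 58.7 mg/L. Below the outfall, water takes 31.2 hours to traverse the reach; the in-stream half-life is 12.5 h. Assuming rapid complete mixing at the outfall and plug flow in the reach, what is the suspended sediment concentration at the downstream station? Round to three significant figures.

3.96 mg/L

Mixed concentration C = ΣQC/ΣQ = (5.940·15.00 + 1.200·58.70) / 7.140 = 159.5/7.140 = 22.34 mg/L.
Half-life 12.5 h → k = ln 2 / 12.5 = 0.05545 h⁻¹ = 1.331 d⁻¹.
First-order decay: C = 22.34·exp(−k·t) = 22.34·0.1773 = 3.961 mg/L.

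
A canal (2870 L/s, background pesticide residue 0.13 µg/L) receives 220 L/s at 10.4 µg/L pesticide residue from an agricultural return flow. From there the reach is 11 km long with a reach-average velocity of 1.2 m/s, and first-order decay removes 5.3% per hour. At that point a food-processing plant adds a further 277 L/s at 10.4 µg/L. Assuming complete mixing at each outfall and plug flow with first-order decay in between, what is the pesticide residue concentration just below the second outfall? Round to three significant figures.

Conservation of mass: C = (2870·0.1300 + 220.0·10.40) / 3090 = 2661/3090 = 0.8612 µg/L; combined flow 3090 L/s.
Travel time t = 11·1000 / 1.2 = 9167 s = 2.546 h.
5.3%/h lost → k = −ln(1 − 0.053) = 0.05446 h⁻¹.
Decay over the reach: 0.8612·exp(−kt) = 0.8612·0.8705 = 0.7497 µg/L.
Second outfall: C = (3090·0.7497 + 277.0·10.40)/3367 = 1.544 µg/L.

1.54 µg/L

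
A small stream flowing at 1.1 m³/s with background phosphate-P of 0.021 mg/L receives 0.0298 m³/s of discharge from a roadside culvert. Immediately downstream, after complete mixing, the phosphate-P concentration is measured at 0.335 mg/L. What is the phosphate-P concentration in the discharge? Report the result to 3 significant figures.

Mass balance: 1.100·0.02100 + 0.02980·Cₑ = 1.130·0.3350
→ Cₑ = (1.130·0.3350 − 1.100·0.02100) / 0.02980 = 11.93 mg/L.

11.9 mg/L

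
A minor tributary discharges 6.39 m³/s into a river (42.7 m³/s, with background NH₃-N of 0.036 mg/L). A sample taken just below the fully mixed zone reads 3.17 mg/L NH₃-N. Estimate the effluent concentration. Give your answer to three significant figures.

24.1 mg/L

Mass balance: 42.70·0.03600 + 6.390·Cₑ = 49.09·3.170
→ Cₑ = (49.09·3.170 − 42.70·0.03600) / 6.390 = 24.11 mg/L.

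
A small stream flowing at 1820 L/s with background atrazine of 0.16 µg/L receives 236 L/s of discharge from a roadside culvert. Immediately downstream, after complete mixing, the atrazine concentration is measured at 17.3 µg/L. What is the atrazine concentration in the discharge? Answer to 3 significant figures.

149 µg/L

Mass balance: 1820·0.1600 + 236.0·Cₑ = 2056·17.30
→ Cₑ = (2056·17.30 − 1820·0.1600) / 236.0 = 149.5 µg/L.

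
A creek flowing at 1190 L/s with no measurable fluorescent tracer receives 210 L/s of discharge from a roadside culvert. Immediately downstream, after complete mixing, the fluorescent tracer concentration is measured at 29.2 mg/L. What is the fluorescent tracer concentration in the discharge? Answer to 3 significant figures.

Mass balance: 1190·0 + 210.0·Cₑ = 1400·29.20
→ Cₑ = (1400·29.20 − 1190·0) / 210.0 = 194.7 mg/L.

195 mg/L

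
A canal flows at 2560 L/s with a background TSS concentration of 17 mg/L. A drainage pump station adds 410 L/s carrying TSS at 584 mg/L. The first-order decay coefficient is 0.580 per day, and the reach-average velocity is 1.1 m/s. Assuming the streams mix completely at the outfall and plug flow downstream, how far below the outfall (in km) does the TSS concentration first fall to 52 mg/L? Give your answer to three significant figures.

99.2 km

Mass balance: C = (2560·17.00 + 410.0·584.0) / 2970 = 283000/2970 = 95.27 mg/L.
Set 95.27·exp(−k·t) = 52 → t = ln(95.27/52)/k = 90200 s = 25.06 h.
Distance = v·t = 1.1·90200 = 99220 m = 99.22 km.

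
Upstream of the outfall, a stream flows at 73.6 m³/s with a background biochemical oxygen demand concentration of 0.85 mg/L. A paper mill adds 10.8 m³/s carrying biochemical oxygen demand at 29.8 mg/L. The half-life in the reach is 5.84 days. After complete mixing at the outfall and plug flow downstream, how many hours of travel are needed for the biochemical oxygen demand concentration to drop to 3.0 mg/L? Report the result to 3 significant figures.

Flow-weighted average: C = (73.60·0.8500 + 10.80·29.80) / 84.40 = 384.4/84.40 = 4.555 mg/L.
Half-life 5.84 d → k = ln 2 / 5.84 = 0.1187 d⁻¹.
4.555·exp(−k·t) = 3.0 → t = ln(4.555/3.0)/k = 303900 s = 84.42 h.

84.4 h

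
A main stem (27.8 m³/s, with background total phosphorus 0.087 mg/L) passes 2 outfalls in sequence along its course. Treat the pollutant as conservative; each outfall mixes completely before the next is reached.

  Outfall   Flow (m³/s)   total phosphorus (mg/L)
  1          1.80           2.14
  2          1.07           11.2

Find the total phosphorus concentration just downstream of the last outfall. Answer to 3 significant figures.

0.595 mg/L

After outfall 1: Q = 27.80 + 1.800 = 29.60 m³/s; C = (27.80·0.08700 + 1.800·2.140)/29.60 = 0.2118 mg/L.
After outfall 2: Q = 29.60 + 1.070 = 30.67 m³/s; C = (29.60·0.2118 + 1.070·11.20)/30.67 = 0.5952 mg/L.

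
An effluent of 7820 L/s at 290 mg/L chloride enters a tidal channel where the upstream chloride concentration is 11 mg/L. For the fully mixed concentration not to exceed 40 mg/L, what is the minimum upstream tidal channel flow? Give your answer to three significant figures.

67400 L/s

Set C_mix = 40: (Q·11.00 + 7820·290.0) / (Q + 7820) = 40
→ Q = 7820·(290.0 − 40)/(40 − 11.00) = 67410 L/s.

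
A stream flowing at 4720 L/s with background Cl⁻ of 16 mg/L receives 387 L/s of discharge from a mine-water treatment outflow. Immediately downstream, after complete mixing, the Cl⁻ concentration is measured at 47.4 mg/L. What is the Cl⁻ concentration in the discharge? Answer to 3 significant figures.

Mass balance: 4720·16.00 + 387.0·Cₑ = 5107·47.40
→ Cₑ = (5107·47.40 − 4720·16.00) / 387.0 = 430.4 mg/L.

430 mg/L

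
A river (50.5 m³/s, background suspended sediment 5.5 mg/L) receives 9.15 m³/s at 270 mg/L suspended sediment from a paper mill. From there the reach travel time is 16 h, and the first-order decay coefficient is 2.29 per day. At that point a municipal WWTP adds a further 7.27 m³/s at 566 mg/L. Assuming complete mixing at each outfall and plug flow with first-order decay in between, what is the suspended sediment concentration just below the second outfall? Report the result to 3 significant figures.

Conservation of mass: C = (50.50·5.500 + 9.150·270.0) / 59.65 = 2748/59.65 = 46.07 mg/L; combined flow 59.65 m³/s.
Decay over the reach: 46.07·exp(−kt) = 46.07·0.2173 = 10.01 mg/L.
At the second outfall, C = (59.65·10.01 + 7.270·566.0) / (59.65 + 7.270) = 70.41 mg/L.

70.4 mg/L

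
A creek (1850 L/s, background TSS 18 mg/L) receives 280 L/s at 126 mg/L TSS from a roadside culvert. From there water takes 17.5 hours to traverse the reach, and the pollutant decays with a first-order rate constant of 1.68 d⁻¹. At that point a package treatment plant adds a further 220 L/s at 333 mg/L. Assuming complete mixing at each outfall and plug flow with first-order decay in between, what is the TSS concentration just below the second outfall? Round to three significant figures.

39.7 mg/L

Mass balance: C = (1850·18.00 + 280.0·126.0) / 2130 = 68580/2130 = 32.20 mg/L; combined flow 2130 L/s.
Decay over the reach: 32.20·exp(−kt) = 32.20·0.2938 = 9.458 mg/L.
At the second outfall, C = (2130·9.458 + 220.0·333.0) / (2130 + 220.0) = 39.75 mg/L.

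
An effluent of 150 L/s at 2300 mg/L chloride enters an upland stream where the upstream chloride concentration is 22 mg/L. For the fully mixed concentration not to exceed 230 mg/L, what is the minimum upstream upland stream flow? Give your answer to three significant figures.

1490 L/s

Set C_mix = 230: (Q·22.00 + 150.0·2300) / (Q + 150.0) = 230
→ Q = 150.0·(2300 − 230)/(230 − 22.00) = 1493 L/s.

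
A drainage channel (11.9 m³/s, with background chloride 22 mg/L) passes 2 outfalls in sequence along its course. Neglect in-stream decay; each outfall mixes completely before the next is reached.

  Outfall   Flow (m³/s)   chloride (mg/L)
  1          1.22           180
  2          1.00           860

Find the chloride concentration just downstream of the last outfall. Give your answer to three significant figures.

After outfall 1: Q = 11.90 + 1.220 = 13.12 m³/s; C = (11.90·22.00 + 1.220·180.0)/13.12 = 36.69 mg/L.
After outfall 2: Q = 13.12 + 1.000 = 14.12 m³/s; C = (13.12·36.69 + 1.000·860.0)/14.12 = 95.00 mg/L.

95.0 mg/L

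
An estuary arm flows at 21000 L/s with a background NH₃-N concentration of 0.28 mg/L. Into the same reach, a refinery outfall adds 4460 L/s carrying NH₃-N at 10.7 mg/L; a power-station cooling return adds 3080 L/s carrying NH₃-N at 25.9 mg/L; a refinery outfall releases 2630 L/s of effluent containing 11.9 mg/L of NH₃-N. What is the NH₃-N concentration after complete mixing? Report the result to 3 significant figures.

5.28 mg/L

After mixing, C = (21000·0.2800 + 4460·10.70 + 3080·25.90 + 2630·11.90) / 31170 = 164700/31170 = 5.283 mg/L.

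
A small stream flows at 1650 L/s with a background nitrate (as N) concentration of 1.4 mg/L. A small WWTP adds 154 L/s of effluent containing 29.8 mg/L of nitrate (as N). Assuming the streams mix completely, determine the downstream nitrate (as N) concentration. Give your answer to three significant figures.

Flow-weighted average: C = (1650·1.400 + 154.0·29.80) / 1804 = 6899/1804 = 3.824 mg/L.

3.82 mg/L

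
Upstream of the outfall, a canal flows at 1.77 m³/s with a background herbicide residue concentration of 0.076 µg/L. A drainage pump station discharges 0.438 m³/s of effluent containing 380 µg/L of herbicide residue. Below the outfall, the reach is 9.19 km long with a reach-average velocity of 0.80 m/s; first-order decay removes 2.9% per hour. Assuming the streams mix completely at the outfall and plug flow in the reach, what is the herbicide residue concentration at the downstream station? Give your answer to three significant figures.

Mass balance: C = (1.770·0.07600 + 0.4380·380.0) / 2.208 = 166.6/2.208 = 75.44 µg/L.
Travel time t = 9.19·1000 / 0.80 = 11490 s = 3.191 h.
2.9%/h lost → k = −ln(1 − 0.029) = 0.02943 h⁻¹.
Decay over the reach: 75.44·exp(−kt) = 75.44·0.9104 = 68.68 µg/L.

68.7 µg/L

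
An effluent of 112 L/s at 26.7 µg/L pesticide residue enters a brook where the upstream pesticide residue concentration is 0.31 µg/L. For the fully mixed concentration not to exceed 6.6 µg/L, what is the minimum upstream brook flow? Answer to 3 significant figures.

358 L/s

Set C_mix = 6.6: (Q·0.3100 + 112.0·26.70) / (Q + 112.0) = 6.6
→ Q = 112.0·(26.70 − 6.6)/(6.6 − 0.3100) = 357.9 L/s.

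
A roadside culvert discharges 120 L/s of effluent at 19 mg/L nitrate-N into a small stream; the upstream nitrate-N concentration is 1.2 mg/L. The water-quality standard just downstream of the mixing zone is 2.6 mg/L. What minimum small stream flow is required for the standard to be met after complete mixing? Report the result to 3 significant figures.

Set C_mix = 2.6: (Q·1.200 + 120.0·19.00) / (Q + 120.0) = 2.6
→ Q = 120.0·(19.00 − 2.6)/(2.6 − 1.200) = 1406 L/s.

1410 L/s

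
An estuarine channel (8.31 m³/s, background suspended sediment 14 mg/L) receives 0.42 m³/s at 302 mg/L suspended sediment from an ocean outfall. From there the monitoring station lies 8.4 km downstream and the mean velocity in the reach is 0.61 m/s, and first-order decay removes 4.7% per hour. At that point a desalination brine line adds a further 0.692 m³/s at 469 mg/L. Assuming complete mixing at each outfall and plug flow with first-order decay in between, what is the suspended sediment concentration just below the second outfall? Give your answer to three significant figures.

Mixed concentration C = ΣQC/ΣQ = (8.310·14.00 + 0.4200·302.0) / 8.730 = 243.2/8.730 = 27.86 mg/L; combined flow 8.730 m³/s.
Travel time t = 8.4·1000 / 0.61 = 13770 s = 3.825 h.
4.7%/h lost → k = −ln(1 − 0.047) = 0.04814 h⁻¹.
Applying C = C₀e^(−kt): 27.86 × 0.8318 = 23.17 mg/L.
Second outfall: C = (8.730·23.17 + 0.6920·469.0)/9.422 = 55.91 mg/L.

55.9 mg/L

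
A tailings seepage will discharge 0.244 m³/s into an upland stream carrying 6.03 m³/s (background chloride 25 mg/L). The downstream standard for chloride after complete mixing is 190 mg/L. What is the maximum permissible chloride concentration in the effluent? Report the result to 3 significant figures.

At the limit, (Qr·Cr + Qe·Cₑ)/(Qr + Qe) = 190:
Cₑ = (6.274·190 − 6.030·25.00) / 0.2440 = 4268 mg/L.

4270 mg/L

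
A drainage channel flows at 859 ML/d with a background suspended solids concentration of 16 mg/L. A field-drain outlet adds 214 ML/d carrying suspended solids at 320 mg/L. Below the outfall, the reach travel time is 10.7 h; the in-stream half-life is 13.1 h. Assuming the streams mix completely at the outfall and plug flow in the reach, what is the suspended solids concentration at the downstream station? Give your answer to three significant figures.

43.5 mg/L

Mass balance: C = (859.0·16.00 + 214.0·320.0) / 1073 = 82220/1073 = 76.63 mg/L.
Half-life 13.1 h → k = ln 2 / 13.1 = 0.05291 h⁻¹ = 1.270 d⁻¹.
First-order decay: C = 76.63·exp(−k·t) = 76.63·0.5677 = 43.50 mg/L.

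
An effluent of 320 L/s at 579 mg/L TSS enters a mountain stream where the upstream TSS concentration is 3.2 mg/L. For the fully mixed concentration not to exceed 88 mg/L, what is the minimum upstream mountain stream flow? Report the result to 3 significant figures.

Set C_mix = 88: (Q·3.200 + 320.0·579.0) / (Q + 320.0) = 88
→ Q = 320.0·(579.0 − 88)/(88 − 3.200) = 1853 L/s.

1850 L/s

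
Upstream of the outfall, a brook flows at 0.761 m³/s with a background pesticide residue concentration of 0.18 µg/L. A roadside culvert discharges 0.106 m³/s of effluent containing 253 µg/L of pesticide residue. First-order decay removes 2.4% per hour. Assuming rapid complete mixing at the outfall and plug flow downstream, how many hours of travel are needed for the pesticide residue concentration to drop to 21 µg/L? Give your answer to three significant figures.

16.2 h

Mixed concentration C = ΣQC/ΣQ = (0.7610·0.1800 + 0.1060·253.0) / 0.8670 = 26.95/0.8670 = 31.09 µg/L.
2.4%/h lost → k = −ln(1 − 0.024) = 0.02429 h⁻¹.
31.09·exp(−k·t) = 21 → t = ln(31.09/21)/k = 58150 s = 16.15 h.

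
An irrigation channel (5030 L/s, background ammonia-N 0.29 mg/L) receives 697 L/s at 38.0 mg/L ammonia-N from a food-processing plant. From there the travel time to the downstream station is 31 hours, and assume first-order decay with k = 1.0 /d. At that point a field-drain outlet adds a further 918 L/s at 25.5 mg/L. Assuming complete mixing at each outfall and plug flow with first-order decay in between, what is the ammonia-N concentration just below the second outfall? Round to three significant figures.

Conservation of mass: C = (5030·0.2900 + 697.0·38.00) / 5727 = 27940/5727 = 4.879 mg/L; combined flow 5727 L/s.
Applying C = C₀e^(−kt): 4.879 × 0.2748 = 1.341 mg/L.
At the second outfall, C = (5727·1.341 + 918.0·25.50) / (5727 + 918.0) = 4.678 mg/L.

4.68 mg/L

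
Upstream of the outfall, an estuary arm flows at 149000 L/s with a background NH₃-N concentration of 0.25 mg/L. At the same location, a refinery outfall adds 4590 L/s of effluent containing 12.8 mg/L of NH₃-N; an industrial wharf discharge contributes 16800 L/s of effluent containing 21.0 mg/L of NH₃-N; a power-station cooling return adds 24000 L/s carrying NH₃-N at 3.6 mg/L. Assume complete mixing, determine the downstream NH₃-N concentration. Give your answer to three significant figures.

Mass balance: C = (149000·0.2500 + 4590·12.80 + 16800·21.00 + 24000·3.600) / 194400 = 535200/194400 = 2.753 mg/L.

2.75 mg/L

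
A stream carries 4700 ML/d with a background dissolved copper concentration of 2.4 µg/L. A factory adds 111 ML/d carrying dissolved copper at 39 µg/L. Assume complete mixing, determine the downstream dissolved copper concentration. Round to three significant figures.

3.24 µg/L

Flow-weighted average: C = (4700·2.400 + 111.0·39.00) / 4811 = 15610/4811 = 3.244 µg/L.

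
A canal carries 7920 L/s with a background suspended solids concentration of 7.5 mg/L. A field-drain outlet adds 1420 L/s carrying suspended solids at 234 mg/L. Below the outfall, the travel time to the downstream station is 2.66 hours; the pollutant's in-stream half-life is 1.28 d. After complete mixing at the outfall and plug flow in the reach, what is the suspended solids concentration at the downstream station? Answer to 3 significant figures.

39.5 mg/L

Mixed concentration C = ΣQC/ΣQ = (7920·7.500 + 1420·234.0) / 9340 = 391700/9340 = 41.94 mg/L.
Half-life 1.28 d → k = ln 2 / 1.28 = 0.5415 d⁻¹.
Decay over the reach: 41.94·exp(−kt) = 41.94·0.9417 = 39.49 mg/L.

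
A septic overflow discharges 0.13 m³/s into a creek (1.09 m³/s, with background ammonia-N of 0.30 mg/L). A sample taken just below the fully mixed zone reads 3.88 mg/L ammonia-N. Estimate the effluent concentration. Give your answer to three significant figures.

Mass balance: 1.090·0.3000 + 0.1300·Cₑ = 1.220·3.880
→ Cₑ = (1.220·3.880 − 1.090·0.3000) / 0.1300 = 33.90 mg/L.

33.9 mg/L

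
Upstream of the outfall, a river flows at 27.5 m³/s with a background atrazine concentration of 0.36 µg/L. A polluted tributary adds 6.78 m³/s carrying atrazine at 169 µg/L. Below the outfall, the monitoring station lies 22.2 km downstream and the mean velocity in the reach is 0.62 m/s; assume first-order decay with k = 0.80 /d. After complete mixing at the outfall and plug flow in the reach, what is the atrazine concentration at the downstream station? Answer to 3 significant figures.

Mass balance: C = (27.50·0.3600 + 6.780·169.0) / 34.28 = 1156/34.28 = 33.71 µg/L.
Travel time t = 22.2·1000 / 0.62 = 35810 s = 9.946 h.
After decay, C = 33.71 × e^(−kt) = 33.71 × 0.7178 = 24.20 µg/L.

24.2 µg/L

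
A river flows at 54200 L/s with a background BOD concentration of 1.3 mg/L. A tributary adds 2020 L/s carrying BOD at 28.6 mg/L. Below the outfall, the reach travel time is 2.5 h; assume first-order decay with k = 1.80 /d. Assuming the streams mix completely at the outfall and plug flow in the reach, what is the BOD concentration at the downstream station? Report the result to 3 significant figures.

1.89 mg/L

Flow-weighted average: C = (54200·1.300 + 2020·28.60) / 56220 = 128200/56220 = 2.281 mg/L.
After decay, C = 2.281 × e^(−kt) = 2.281 × 0.8290 = 1.891 mg/L.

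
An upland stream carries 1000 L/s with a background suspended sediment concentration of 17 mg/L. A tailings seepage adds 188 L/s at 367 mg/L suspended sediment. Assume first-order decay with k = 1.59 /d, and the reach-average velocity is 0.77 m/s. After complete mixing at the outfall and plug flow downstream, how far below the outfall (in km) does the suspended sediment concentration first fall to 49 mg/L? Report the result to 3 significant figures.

Flow-weighted average: C = (1000·17.00 + 188.0·367.0) / 1188 = 86000/1188 = 72.39 mg/L.
Set 72.39·exp(−k·t) = 49 → t = ln(72.39/49)/k = 21200 s = 5.890 h.
Distance = v·t = 0.77·21200 = 16330 m = 16.33 km.

16.3 km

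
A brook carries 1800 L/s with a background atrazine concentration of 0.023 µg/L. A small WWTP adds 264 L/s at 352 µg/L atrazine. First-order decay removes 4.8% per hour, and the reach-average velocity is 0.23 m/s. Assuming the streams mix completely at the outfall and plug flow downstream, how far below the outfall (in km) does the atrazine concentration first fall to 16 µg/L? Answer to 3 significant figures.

17.4 km

Conservation of mass: C = (1800·0.02300 + 264.0·352.0) / 2064 = 92970/2064 = 45.04 µg/L.
4.8%/h lost → k = −ln(1 − 0.048) = 0.04919 h⁻¹.
Set 45.04·exp(−k·t) = 16 → t = ln(45.04/16)/k = 75750 s = 21.04 h.
Distance = v·t = 0.23·75750 = 17420 m = 17.42 km.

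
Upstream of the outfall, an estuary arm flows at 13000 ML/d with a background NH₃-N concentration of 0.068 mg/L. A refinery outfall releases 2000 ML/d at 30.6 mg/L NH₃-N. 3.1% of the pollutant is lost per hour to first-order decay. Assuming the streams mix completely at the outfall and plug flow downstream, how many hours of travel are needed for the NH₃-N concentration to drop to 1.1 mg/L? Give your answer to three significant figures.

42.1 h

After mixing, C = (13000·0.06800 + 2000·30.60) / 15000 = 62080/15000 = 4.139 mg/L.
3.1%/h lost → k = −ln(1 − 0.031) = 0.03149 h⁻¹.
4.139·exp(−k·t) = 1.1 → t = ln(4.139/1.1)/k = 151500 s = 42.08 h.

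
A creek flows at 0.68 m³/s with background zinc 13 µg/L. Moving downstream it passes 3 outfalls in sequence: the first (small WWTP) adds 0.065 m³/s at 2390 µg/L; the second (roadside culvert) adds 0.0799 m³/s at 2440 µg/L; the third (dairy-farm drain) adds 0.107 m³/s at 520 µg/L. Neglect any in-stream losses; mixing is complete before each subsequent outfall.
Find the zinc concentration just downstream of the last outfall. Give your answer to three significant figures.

After outfall 1: Q = 0.6800 + 0.06500 = 0.7450 m³/s; C = (0.6800·13.00 + 0.06500·2390)/0.7450 = 220.4 µg/L.
After outfall 2: Q = 0.7450 + 0.07990 = 0.8249 m³/s; C = (0.7450·220.4 + 0.07990·2440)/0.8249 = 435.4 µg/L.
After outfall 3: Q = 0.8249 + 0.1070 = 0.9319 m³/s; C = (0.8249·435.4 + 0.1070·520.0)/0.9319 = 445.1 µg/L.

445 µg/L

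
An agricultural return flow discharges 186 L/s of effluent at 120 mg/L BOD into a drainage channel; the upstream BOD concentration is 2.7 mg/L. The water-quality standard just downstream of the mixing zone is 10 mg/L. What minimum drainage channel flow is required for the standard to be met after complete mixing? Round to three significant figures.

Set C_mix = 10: (Q·2.700 + 186.0·120.0) / (Q + 186.0) = 10
→ Q = 186.0·(120.0 − 10)/(10 − 2.700) = 2803 L/s.

2800 L/s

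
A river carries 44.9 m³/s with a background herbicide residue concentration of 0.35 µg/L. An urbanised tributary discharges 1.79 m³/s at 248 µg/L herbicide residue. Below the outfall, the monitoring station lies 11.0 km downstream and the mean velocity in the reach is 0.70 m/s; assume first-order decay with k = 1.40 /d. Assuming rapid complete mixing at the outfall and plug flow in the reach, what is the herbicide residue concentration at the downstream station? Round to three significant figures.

7.63 µg/L

After mixing, C = (44.90·0.3500 + 1.790·248.0) / 46.69 = 459.6/46.69 = 9.844 µg/L.
Travel time t = 11.0·1000 / 0.70 = 15710 s = 4.365 h.
First-order decay: C = 9.844·exp(−k·t) = 9.844·0.7752 = 7.631 µg/L.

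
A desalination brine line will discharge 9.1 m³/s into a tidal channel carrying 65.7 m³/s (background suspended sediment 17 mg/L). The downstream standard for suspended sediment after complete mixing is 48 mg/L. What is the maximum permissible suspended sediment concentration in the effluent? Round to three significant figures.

272 mg/L

At the limit, (Qr·Cr + Qe·Cₑ)/(Qr + Qe) = 48:
Cₑ = (74.80·48 − 65.70·17.00) / 9.100 = 271.8 mg/L.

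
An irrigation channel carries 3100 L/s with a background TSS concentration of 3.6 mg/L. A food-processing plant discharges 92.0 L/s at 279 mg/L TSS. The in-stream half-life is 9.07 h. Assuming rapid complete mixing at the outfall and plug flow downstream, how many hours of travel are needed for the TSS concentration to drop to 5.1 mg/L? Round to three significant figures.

Conservation of mass: C = (3100·3.600 + 92.00·279.0) / 3192 = 36830/3192 = 11.54 mg/L.
Half-life 9.07 h → k = ln 2 / 9.07 = 0.07642 h⁻¹ = 1.834 d⁻¹.
11.54·exp(−k·t) = 5.1 → t = ln(11.54/5.1)/k = 38460 s = 10.68 h.

10.7 h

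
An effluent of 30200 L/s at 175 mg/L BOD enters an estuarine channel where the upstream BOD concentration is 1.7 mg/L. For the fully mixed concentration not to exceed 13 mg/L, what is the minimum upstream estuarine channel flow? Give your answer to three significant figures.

Set C_mix = 13: (Q·1.700 + 30200·175.0) / (Q + 30200) = 13
→ Q = 30200·(175.0 − 13)/(13 − 1.700) = 433000 L/s.

433000 L/s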